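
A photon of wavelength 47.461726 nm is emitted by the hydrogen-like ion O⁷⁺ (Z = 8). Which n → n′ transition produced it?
n = 10 → n = 5

First, find the photon energy from the wavelength (hc = 1239.84 eV·nm):
E = hc/λ = 1239.84 eV·nm / 47.461726 nm = 26.122944 eV

The energy levels of O⁷⁺ satisfy E_n = -13.6057 × 8² / n² eV, so an emission n_i → n_f releases
ΔE = 13.6057 × 8² × (1/n_f² − 1/n_i²) eV.

Setting ΔE equal to the photon energy:
1/n_f² − 1/n_i² = 26.122944 / (13.6057 × 8²) = 0.030000000

Since 1/n_i² must be positive, we need 1/n_f² > 0.030000000, i.e. n_f ≤ 5. For each allowed n_f, solve n_i = (1/n_f² − 0.030000000)^(−1/2) and check whether it is a whole number:
  n_f = 1: 1/n_i² = 1.000000000 − 0.030000000 = 0.970000000 → n_i = 1.015  (not an integer) ✗
  n_f = 2: 1/n_i² = 0.250000000 − 0.030000000 = 0.220000000 → n_i = 2.132  (not an integer) ✗
  n_f = 3: 1/n_i² = 0.111111111 − 0.030000000 = 0.081111111 → n_i = 3.511  (not an integer) ✗
  n_f = 4: 1/n_i² = 0.062500000 − 0.030000000 = 0.032500000 → n_i = 5.547  (not an integer) ✗
  n_f = 5: 1/n_i² = 0.040000000 − 0.030000000 = 0.010000000 → n_i = 10.000  → integer, n_i = 10 ✓

Only n_f = 5 gives an integer upper level, n_i = 10.

The transition is from n = 10 to n = 5 (emission).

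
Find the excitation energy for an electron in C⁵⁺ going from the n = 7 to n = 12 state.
6.595 eV

The energy levels of a hydrogen-like atom are E_n = -13.6057 Z² eV / n².

Energy at n = 7: E_7 = -13.6057 × 6² / 7² = -9.996024 eV
Energy at n = 12: E_12 = -13.6057 × 6² / 12² = -3.401425 eV

The excitation energy is the difference:
ΔE = E_12 - E_7
ΔE = -3.401425 - (-9.996024)
ΔE = 6.595 eV

Since this is positive, energy must be absorbed (photon absorption).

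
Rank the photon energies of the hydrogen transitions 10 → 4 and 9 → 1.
9 → 1

Calculate the energy for each transition:

Transition 10 → 4:
ΔE₁ = |E_4 - E_10| = |-13.6057/4² - (-13.6057/10²)|
ΔE₁ = |-0.850356250000 - (-0.136057000000)| = 0.714299250 eV

Transition 9 → 1:
ΔE₂ = |E_1 - E_9| = |-13.6057/1² - (-13.6057/9²)|
ΔE₂ = |-13.605700000000 - (-0.167971604938)| = 13.437728395 eV

Since 13.437728395 eV > 0.714299250 eV, the transition 9 → 1 emits the more energetic photon.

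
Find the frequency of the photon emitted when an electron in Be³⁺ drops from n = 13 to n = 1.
5.23e+16 Hz

First, find the transition energy:
E_13 = -13.6057 × 4² / 13² = -1.2881 eV
E_1 = -13.6057 × 4² / 1² = -217.6912 eV
|ΔE| = |E_1 - E_13| = 216.4031 eV

Convert to Joules: E = 216.4031 eV × (1.602177 × 10⁻¹⁹ J/eV) = 3.4672e-17 J

Using E = hf:
f = E/h = 3.4672e-17 J / (6.62607 × 10⁻³⁴ J·s)
f = 5.23e+16 Hz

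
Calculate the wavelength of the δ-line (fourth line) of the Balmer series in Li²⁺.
45.56326 nm

The lines of a series are numbered from the longest wavelength (smallest ΔE) outward; the fourth line is the transition from n = n_f + 4 to n_f.
The Balmer series has all transitions ending at n_f = 2.

For Li²⁺ (Z = 3), the fourth line (δ-line) is the jump from n = 6 to n = 2:
E_6 = -13.6057 × 3² / 6² = -3.4014250 eV
E_2 = -13.6057 × 3² / 2² = -30.6128250 eV
ΔE = E_6 - E_2 = 27.2114000 eV

λ = hc/E = 1239.84 eV·nm / 27.2114000 eV
λ = 45.56326 nm

This is the δ-line of the Balmer series in Li²⁺.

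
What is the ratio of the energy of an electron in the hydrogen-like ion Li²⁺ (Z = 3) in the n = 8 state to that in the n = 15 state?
3.515625

Using E_n = -13.6057 Z² / n² eV with Z = 3:

E_8 = -13.6057 × 3² / 8² = -122.4513 / 64 = -1.91330156250 eV
E_15 = -13.6057 × 3² / 15² = -122.4513 / 225 = -0.54422800000 eV

The ratio is:
E_8/E_15 = (-1.91330156250) / (-0.54422800000)
E_8/E_15 = (-122.4513/64) / (-122.4513/225)
E_8/E_15 = 225/64
E_8/E_15 = 3.515625
(Note: the Z² factors cancel in the ratio.)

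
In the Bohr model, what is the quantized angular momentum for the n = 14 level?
1.476e-33 J·s (or 14ℏ)

In the Bohr model, angular momentum is quantized:
L = nℏ

where ℏ = h/(2π) = 1.05457e-34 J·s

For n = 14:
L = 14 × 1.05457e-34 J·s
L = 1.476e-33 J·s

This can also be written as L = 14ℏ.
The angular momentum is an integer multiple of the reduced Planck constant.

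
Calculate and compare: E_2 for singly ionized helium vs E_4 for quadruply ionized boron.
B⁴⁺ at n = 4 (E = -21.2589 eV)

Using E_n = -13.6057 Z² / n² eV:

He⁺ (Z = 2) at n = 2:
E = -13.6057 × 2² / 2² = -13.6057 × 4 / 4 = -13.6057000 eV

B⁴⁺ (Z = 5) at n = 4:
E = -13.6057 × 5² / 4² = -13.6057 × 25 / 16 = -21.2589063 eV

Since -21.2589063 eV < -13.6057000 eV,
B⁴⁺ at n = 4 is more tightly bound (requires more energy to ionize).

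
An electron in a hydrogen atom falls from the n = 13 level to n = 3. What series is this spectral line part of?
Paschen series

The spectral series in hydrogen are named based on the final (lower) energy level:
- Lyman series: n_final = 1 (ultraviolet)
- Balmer series: n_final = 2 (visible/near-UV)
- Paschen series: n_final = 3 (infrared)
- Brackett series: n_final = 4 (infrared)
- Pfund series: n_final = 5 (far infrared)

Since this transition ends at n = 3, it belongs to the Paschen series.

For reference, this 13 → 3 line has photon energy
ΔE = 13.6057 eV × (1/3² - 1/13²) = 1.431237344 eV,
corresponding to wavelength λ = hc/ΔE = 1239.84 eV·nm / 1.431237344 eV = 866.27142 nm in the infrared region.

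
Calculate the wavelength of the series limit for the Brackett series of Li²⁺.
162.002690 nm

The series limit corresponds to the transition from n = ∞ to n = 4.
This is the highest energy (shortest wavelength) transition in the Brackett series.

E_∞ = 0 eV
E_4 = -13.6057 × 3² / 4² = -7.6532062500 eV

Energy at series limit:
ΔE = E_∞ - E_4 = 0 - (-7.6532062500) = 7.6532062500 eV
λ = hc/E = 1239.84 eV·nm / 7.6532062500 eV = 162.002690 nm

This energy equals the ionization energy from the n = 4 state of Li²⁺.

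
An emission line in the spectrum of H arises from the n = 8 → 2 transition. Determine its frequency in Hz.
7.71057e+14 Hz

First, find the transition energy:
E_8 = -13.6057 / 8² = -0.21258906 eV
E_2 = -13.6057 / 2² = -3.40142500 eV
|ΔE| = |E_2 - E_8| = 3.18883594 eV

Convert to Joules: E = 3.18883594 eV × (1.602177 × 10⁻¹⁹ J/eV) = 5.1090796e-19 J

Using E = hf:
f = E/h = 5.1090796e-19 J / (6.62607 × 10⁻³⁴ J·s)
f = 7.71057e+14 Hz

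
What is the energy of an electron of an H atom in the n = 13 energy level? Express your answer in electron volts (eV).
-0.080507 eV

The energy levels of a hydrogen-like atom are given by:
E_n = -13.6057 eV / n²

For n = 13:
E_13 = -13.6057 eV / 13²
E_13 = -13.6057 eV / 169
E_13 = -0.080507 eV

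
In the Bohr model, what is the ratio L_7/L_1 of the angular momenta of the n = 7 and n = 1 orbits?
7.0000

In the Bohr model, L_n = nℏ, so the ratio is purely the ratio of quantum numbers:

L_7/L_1 = 7ℏ / 1ℏ = 7/1 = 7.0000

The angular momentum scales linearly with n.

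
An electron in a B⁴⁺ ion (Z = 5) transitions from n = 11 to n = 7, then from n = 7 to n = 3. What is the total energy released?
34.982516 eV

The energy levels of B⁴⁺ are E_n = -13.6057 × 5² / n² eV.

First transition (11 → 7):
ΔE₁ = |E_7 - E_11|
ΔE₁ = |-6.941683673469 - (-2.811095041322)| = 4.130588632 eV

Second transition (7 → 3):
ΔE₂ = |E_3 - E_7|
ΔE₂ = |-37.793611111111 - (-6.941683673469)| = 30.851927438 eV

Total energy released:
E_total = ΔE₁ + ΔE₂ = 4.130588632 + 30.851927438 = 34.982516 eV

Note: This equals the direct transition 11 → 3: 34.982516 eV ✓
Energy is conserved regardless of the path taken.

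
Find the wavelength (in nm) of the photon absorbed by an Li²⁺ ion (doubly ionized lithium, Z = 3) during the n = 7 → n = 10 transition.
972.81027 nm

First, find the transition energy using E_n = -13.6057 Z² / n² eV:
E_7 = -13.6057 × 3² / 7² = -2.499006122 eV
E_10 = -13.6057 × 3² / 10² = -1.224513000 eV

Photon energy: |ΔE| = |E_10 - E_7| = 1.274493122 eV

Convert to wavelength using E = hc/λ with hc = 1239.84 eV·nm:
λ = hc/E = 1239.84 eV·nm / 1.274493122 eV
λ = 972.81027 nm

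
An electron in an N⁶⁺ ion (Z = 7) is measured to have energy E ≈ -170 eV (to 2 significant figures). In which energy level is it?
n = 2

The exact energy levels follow E_n = -13.6057 Z² / n² eV with Z = 7.

The measured value (-170 eV) is reported to only 2 significant figures, so we must test candidate n values and see which one matches to that precision.

Candidate energies:
  n = 1:  E = -13.6057 × 7² / 1² = -666.67930 eV
  n = 2:  E = -13.6057 × 7² / 2² = -166.66983 eV  ← matches
  n = 3:  E = -13.6057 × 7² / 3² = -74.07548 eV
  n = 4:  E = -13.6057 × 7² / 4² = -41.66746 eV

Checking against the measurement of -170 eV (2 sig figs), only n = 2 agrees:
E_2 = -166.66983 eV, which rounds to -170 eV ✓

Therefore n = 2.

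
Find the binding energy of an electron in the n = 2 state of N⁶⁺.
166.6698 eV

The ionization energy is the energy needed to remove the electron completely (n → ∞).

For a hydrogen-like ion with Z = 7, E_n = -13.6057 Z² / n² eV.

At n = 2: E_2 = -13.6057 × 7² / 2² = -166.6698250 eV
At n = ∞: E_∞ = 0 eV

Ionization energy = E_∞ - E_2 = 0 - (-166.6698250) = 166.6698250 eV
Ionization energy ≈ 166.6698 eV

This is also called the binding energy of the electron in state n = 2.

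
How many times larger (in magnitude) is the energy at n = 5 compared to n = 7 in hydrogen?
1.960000

Using E_n = -13.6057 Z² / n² eV with Z = 1:

E_5 = -13.6057 / 5² = -13.6057 / 25 = -0.544228000000 eV
E_7 = -13.6057 / 7² = -13.6057 / 49 = -0.277667346939 eV

The ratio is:
E_5/E_7 = (-0.544228000000) / (-0.277667346939)
E_5/E_7 = (-13.6057/25) / (-13.6057/49)
E_5/E_7 = 49/25
E_5/E_7 = 1.960000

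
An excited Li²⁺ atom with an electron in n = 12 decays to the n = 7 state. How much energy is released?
1.65 eV

The energy levels are E_n = -13.6057 Z² eV / n².

Energy at n = 12: E_12 = -13.6057 × 3² / 12² = -0.85036 eV
Energy at n = 7: E_7 = -13.6057 × 3² / 7² = -2.49901 eV

For emission (electron falling to lower state), the photon energy is:
E_photon = E_12 - E_7 = |-0.85036 - (-2.49901)|
E_photon = 1.65 eV

This energy is carried away by the emitted photon.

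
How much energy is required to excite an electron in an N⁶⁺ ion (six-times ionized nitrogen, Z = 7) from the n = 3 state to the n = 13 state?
70.131 eV

The energy levels of a hydrogen-like atom are E_n = -13.6057 Z² eV / n².

Energy at n = 3: E_3 = -13.6057 × 7² / 3² = -74.075478 eV
Energy at n = 13: E_13 = -13.6057 × 7² / 13² = -3.944848 eV

The excitation energy is the difference:
ΔE = E_13 - E_3
ΔE = -3.944848 - (-74.075478)
ΔE = 70.131 eV

Since this is positive, energy must be absorbed (photon absorption).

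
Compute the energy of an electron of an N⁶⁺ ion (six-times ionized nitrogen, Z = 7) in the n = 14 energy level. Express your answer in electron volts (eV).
-3.40143 eV

The energy levels of a hydrogen-like atom are given by:
E_n = -13.6057 Z² / n² eV  (with Z = 7 for N⁶⁺)

For n = 14:
E_14 = -13.6057 × 7² / 14²
E_14 = -13.6057 × 49 / 196
E_14 = -3.40143 eV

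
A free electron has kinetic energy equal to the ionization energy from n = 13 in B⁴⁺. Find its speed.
8.414e+05 m/s (or 0.281% of c)

The binding energy at n = 13 for B⁴⁺ is:
E_13 = -13.6057 × 5²/13² = -2.012678 eV
|E_13| = 2.012678 eV

Convert to Joules:
KE = 2.012678 eV × (1.602177 × 10⁻¹⁹ J/eV) = 3.22467e-19 J

Using KE = ½mv²:
v = √(2·KE/m_e)
v = √(2 × 3.22467e-19 J / 9.10938 × 10⁻³¹ kg)
v = 8.414e+05 m/s

This is approximately 0.281% the speed of light.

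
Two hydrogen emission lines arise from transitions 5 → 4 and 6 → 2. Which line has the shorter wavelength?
6 → 2

Calculate the energy for each transition:

Transition 5 → 4:
ΔE₁ = |E_4 - E_5| = |-13.6057/4² - (-13.6057/5²)|
ΔE₁ = |-0.850356250 - (-0.544228000)| = 0.306128 eV

Transition 6 → 2:
ΔE₂ = |E_2 - E_6| = |-13.6057/2² - (-13.6057/6²)|
ΔE₂ = |-3.401425000 - (-0.377936111)| = 3.023489 eV

Since 3.023489 eV > 0.306128 eV, the transition 6 → 2 emits the more energetic photon.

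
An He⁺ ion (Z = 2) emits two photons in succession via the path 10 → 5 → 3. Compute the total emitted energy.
5.50 eV

The energy levels of He⁺ are E_n = -13.6057 × 2² / n² eV.

First transition (10 → 5):
ΔE₁ = |E_5 - E_10|
ΔE₁ = |-2.17691200 - (-0.54422800)| = 1.63268 eV

Second transition (5 → 3):
ΔE₂ = |E_3 - E_5|
ΔE₂ = |-6.04697778 - (-2.17691200)| = 3.87007 eV

Total energy released:
E_total = ΔE₁ + ΔE₂ = 1.63268 + 3.87007 = 5.50 eV

Note: This equals the direct transition 10 → 3: 5.50 eV ✓
Energy is conserved regardless of the path taken.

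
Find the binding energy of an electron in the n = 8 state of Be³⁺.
3.401 eV

The ionization energy is the energy needed to remove the electron completely (n → ∞).

For a hydrogen-like ion with Z = 4, E_n = -13.6057 Z² / n² eV.

At n = 8: E_8 = -13.6057 × 4² / 8² = -3.401425 eV
At n = ∞: E_∞ = 0 eV

Ionization energy = E_∞ - E_8 = 0 - (-3.401425) = 3.401425 eV
Ionization energy ≈ 3.401 eV

This is also called the binding energy of the electron in state n = 8.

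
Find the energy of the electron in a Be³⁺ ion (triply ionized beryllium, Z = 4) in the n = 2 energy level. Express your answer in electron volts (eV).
-54.423 eV

The energy levels of a hydrogen-like atom are given by:
E_n = -13.6057 Z² / n² eV  (with Z = 4 for Be³⁺)

For n = 2:
E_2 = -13.6057 × 4² / 2²
E_2 = -13.6057 × 16 / 4
E_2 = -54.423 eV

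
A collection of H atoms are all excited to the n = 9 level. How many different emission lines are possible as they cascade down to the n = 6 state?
6

The electron can occupy levels n = 6, 7, ..., 9 during de-excitation — that is m = 9 - 6 + 1 = 4 distinct levels.

The number of distinct spectral lines equals the number of ways to choose 2 of these m levels (each pair gives one possible emission transition):

Number of lines = m(m-1)/2 = 4×3/2 = 6

These correspond to all possible transitions between the 4 levels:
9 → 8, 9 → 7, 9 → 6, 8 → 7, 8 → 6, 7 → 6

Each transition produces a photon with a unique energy (and thus wavelength). This count does not depend on Z.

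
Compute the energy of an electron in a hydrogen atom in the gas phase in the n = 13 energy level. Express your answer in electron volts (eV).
-0.08 eV

The energy levels of a hydrogen-like atom are given by:
E_n = -13.6057 eV / n²

For n = 13:
E_13 = -13.6057 eV / 13²
E_13 = -13.6057 eV / 169
E_13 = -0.08 eV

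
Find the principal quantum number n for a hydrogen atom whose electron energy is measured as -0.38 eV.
n = 6

The exact energy levels follow E_n = -13.6057 eV / n².

The measured value (-0.38 eV) is reported to only 2 significant figures, so we must test candidate n values and see which one matches to that precision.

Candidate energies:
  n = 4:  E = -13.6057/4² = -0.85036 eV
  n = 5:  E = -13.6057/5² = -0.54423 eV
  n = 6:  E = -13.6057/6² = -0.37794 eV  ← matches
  n = 7:  E = -13.6057/7² = -0.27767 eV
  n = 8:  E = -13.6057/8² = -0.21259 eV

Checking against the measurement of -0.38 eV (2 sig figs), only n = 6 agrees:
E_6 = -0.37794 eV, which rounds to -0.38 eV ✓

Therefore n = 6.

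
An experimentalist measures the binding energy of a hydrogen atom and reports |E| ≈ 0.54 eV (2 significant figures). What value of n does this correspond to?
n = 5

The exact energy levels follow E_n = -13.6057 eV / n².

The measured value (-0.54 eV) is reported to only 2 significant figures, so we must test candidate n values and see which one matches to that precision.

Candidate energies:
  n = 3:  E = -13.6057/3² = -1.51174 eV
  n = 4:  E = -13.6057/4² = -0.85036 eV
  n = 5:  E = -13.6057/5² = -0.54423 eV  ← matches
  n = 6:  E = -13.6057/6² = -0.37794 eV
  n = 7:  E = -13.6057/7² = -0.27767 eV

Checking against the measurement of -0.54 eV (2 sig figs), only n = 5 agrees:
E_5 = -0.54423 eV, which rounds to -0.54 eV ✓

Therefore n = 5.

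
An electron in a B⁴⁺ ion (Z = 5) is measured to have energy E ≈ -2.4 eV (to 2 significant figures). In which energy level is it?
n = 12

The exact energy levels follow E_n = -13.6057 Z² / n² eV with Z = 5.

The measured value (-2.4 eV) is reported to only 2 significant figures, so we must test candidate n values and see which one matches to that precision.

Candidate energies:
  n = 10:  E = -13.6057 × 5² / 10² = -3.40143 eV
  n = 11:  E = -13.6057 × 5² / 11² = -2.81110 eV
  n = 12:  E = -13.6057 × 5² / 12² = -2.36210 eV  ← matches
  n = 13:  E = -13.6057 × 5² / 13² = -2.01268 eV
  n = 14:  E = -13.6057 × 5² / 14² = -1.73542 eV

Checking against the measurement of -2.4 eV (2 sig figs), only n = 12 agrees:
E_12 = -2.36210 eV, which rounds to -2.4 eV ✓

Therefore n = 12.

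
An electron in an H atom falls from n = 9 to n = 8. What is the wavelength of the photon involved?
27788.2261 nm

First, find the transition energy using E_n = -13.6057 / n² eV:
E_9 = -13.6057 / 9² = -0.167971604938 eV
E_8 = -13.6057 / 8² = -0.212589062500 eV

Photon energy: |ΔE| = |E_8 - E_9| = 0.044617457562 eV

Convert to wavelength using E = hc/λ with hc = 1239.84 eV·nm:
λ = hc/E = 1239.84 eV·nm / 0.044617457562 eV
λ = 27788.2261 nm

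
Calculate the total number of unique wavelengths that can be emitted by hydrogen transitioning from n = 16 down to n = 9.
28

The electron can occupy levels n = 9, 10, ..., 16 during de-excitation — that is m = 16 - 9 + 1 = 8 distinct levels.

The number of distinct spectral lines equals the number of ways to choose 2 of these m levels (each pair gives one possible emission transition):

Number of lines = m(m-1)/2 = 8×7/2 = 28

These correspond to all possible transitions between the 8 levels:
16 → 15, 16 → 14, 16 → 13, 16 → 12, 16 → 11, 16 → 10, 16 → 9, 15 → 14...

Each transition produces a photon with a unique energy (and thus wavelength). This count does not depend on Z.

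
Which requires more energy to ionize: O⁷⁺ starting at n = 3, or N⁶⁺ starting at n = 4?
O⁷⁺ at n = 3 (E = -96.751644 eV)

Using E_n = -13.6057 Z² / n² eV:

O⁷⁺ (Z = 8) at n = 3:
E = -13.6057 × 8² / 3² = -13.6057 × 64 / 9 = -96.751644444 eV

N⁶⁺ (Z = 7) at n = 4:
E = -13.6057 × 7² / 4² = -13.6057 × 49 / 16 = -41.667456250 eV

Since -96.751644444 eV < -41.667456250 eV,
O⁷⁺ at n = 3 is more tightly bound (requires more energy to ionize).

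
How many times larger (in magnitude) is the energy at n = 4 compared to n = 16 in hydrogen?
16.000

Using E_n = -13.6057 Z² / n² eV with Z = 1:

E_4 = -13.6057 / 4² = -13.6057 / 16 = -0.850356250 eV
E_16 = -13.6057 / 16² = -13.6057 / 256 = -0.053147266 eV

The ratio is:
E_4/E_16 = (-0.850356250) / (-0.053147266)
E_4/E_16 = (-13.6057/16) / (-13.6057/256)
E_4/E_16 = 256/16
E_4/E_16 = 16.000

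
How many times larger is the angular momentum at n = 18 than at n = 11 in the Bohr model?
1.6364

In the Bohr model, L_n = nℏ, so the ratio is purely the ratio of quantum numbers:

L_18/L_11 = 18ℏ / 11ℏ = 18/11 = 1.6364

The angular momentum scales linearly with n.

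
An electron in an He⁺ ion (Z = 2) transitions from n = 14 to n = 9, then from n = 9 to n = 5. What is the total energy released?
1.899 eV

The energy levels of He⁺ are E_n = -13.6057 × 2² / n² eV.

First transition (14 → 9):
ΔE₁ = |E_9 - E_14|
ΔE₁ = |-0.671886420 - (-0.277667347)| = 0.394219 eV

Second transition (9 → 5):
ΔE₂ = |E_5 - E_9|
ΔE₂ = |-2.176912000 - (-0.671886420)| = 1.505026 eV

Total energy released:
E_total = ΔE₁ + ΔE₂ = 0.394219 + 1.505026 = 1.899 eV

Note: This equals the direct transition 14 → 5: 1.899 eV ✓
Energy is conserved regardless of the path taken.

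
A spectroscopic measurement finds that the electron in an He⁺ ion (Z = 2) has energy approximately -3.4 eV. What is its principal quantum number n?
n = 4

The exact energy levels follow E_n = -13.6057 Z² / n² eV with Z = 2.

The measured value (-3.4 eV) is reported to only 2 significant figures, so we must test candidate n values and see which one matches to that precision.

Candidate energies:
  n = 2:  E = -13.6057 × 2² / 2² = -13.605700 eV
  n = 3:  E = -13.6057 × 2² / 3² = -6.046978 eV
  n = 4:  E = -13.6057 × 2² / 4² = -3.401425 eV  ← matches
  n = 5:  E = -13.6057 × 2² / 5² = -2.176912 eV
  n = 6:  E = -13.6057 × 2² / 6² = -1.511744 eV

Checking against the measurement of -3.4 eV (2 sig figs), only n = 4 agrees:
E_4 = -3.401425 eV, which rounds to -3.4 eV ✓

Therefore n = 4.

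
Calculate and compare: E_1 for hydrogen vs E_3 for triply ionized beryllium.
Be³⁺ at n = 3 (E = -24.1879 eV)

Using E_n = -13.6057 Z² / n² eV:

H (Z = 1) at n = 1:
E = -13.6057 × 1² / 1² = -13.6057 × 1 / 1 = -13.6057000 eV

Be³⁺ (Z = 4) at n = 3:
E = -13.6057 × 4² / 3² = -13.6057 × 16 / 9 = -24.1879111 eV

Since -24.1879111 eV < -13.6057000 eV,
Be³⁺ at n = 3 is more tightly bound (requires more energy to ionize).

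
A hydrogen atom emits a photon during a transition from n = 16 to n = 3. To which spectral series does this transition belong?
Paschen series

The spectral series in hydrogen are named based on the final (lower) energy level:
- Lyman series: n_final = 1 (ultraviolet)
- Balmer series: n_final = 2 (visible/near-UV)
- Paschen series: n_final = 3 (infrared)
- Brackett series: n_final = 4 (infrared)
- Pfund series: n_final = 5 (far infrared)

Since this transition ends at n = 3, it belongs to the Paschen series.

For reference, this 16 → 3 line has photon energy
ΔE = 13.6057 eV × (1/3² - 1/16²) = 1.458597179 eV,
corresponding to wavelength λ = hc/ΔE = 1239.84 eV·nm / 1.458597179 eV = 850.02221 nm in the infrared region.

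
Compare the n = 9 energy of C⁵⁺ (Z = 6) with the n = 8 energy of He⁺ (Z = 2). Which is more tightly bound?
C⁵⁺ at n = 9 (E = -6.047 eV)

Using E_n = -13.6057 Z² / n² eV:

C⁵⁺ (Z = 6) at n = 9:
E = -13.6057 × 6² / 9² = -13.6057 × 36 / 81 = -6.046978 eV

He⁺ (Z = 2) at n = 8:
E = -13.6057 × 2² / 8² = -13.6057 × 4 / 64 = -0.850356 eV

Since -6.046978 eV < -0.850356 eV,
C⁵⁺ at n = 9 is more tightly bound (requires more energy to ionize).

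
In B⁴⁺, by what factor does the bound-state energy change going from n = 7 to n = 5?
1.96

Using E_n = -13.6057 Z² / n² eV with Z = 5:

E_5 = -13.6057 × 5² / 5² = -340.1425 / 25 = -13.60570000 eV
E_7 = -13.6057 × 5² / 7² = -340.1425 / 49 = -6.94168367 eV

The ratio is:
E_5/E_7 = (-13.60570000) / (-6.94168367)
E_5/E_7 = (-340.1425/25) / (-340.1425/49)
E_5/E_7 = 49/25
E_5/E_7 = 1.96
(Note: the Z² factors cancel in the ratio.)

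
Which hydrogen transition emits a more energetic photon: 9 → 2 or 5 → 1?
5 → 1

Calculate the energy for each transition:

Transition 9 → 2:
ΔE₁ = |E_2 - E_9| = |-13.6057/2² - (-13.6057/9²)|
ΔE₁ = |-3.40142500000 - (-0.16797160494)| = 3.23345340 eV

Transition 5 → 1:
ΔE₂ = |E_1 - E_5| = |-13.6057/1² - (-13.6057/5²)|
ΔE₂ = |-13.60570000000 - (-0.54422800000)| = 13.06147200 eV

Since 13.06147200 eV > 3.23345340 eV, the transition 5 → 1 emits the more energetic photon.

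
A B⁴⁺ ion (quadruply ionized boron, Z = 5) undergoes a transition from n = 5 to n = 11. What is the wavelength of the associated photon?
114.86 nm

First, find the transition energy using E_n = -13.6057 Z² / n² eV:
E_5 = -13.6057 × 5² / 5² = -13.60570 eV
E_11 = -13.6057 × 5² / 11² = -2.81110 eV

Photon energy: |ΔE| = |E_11 - E_5| = 10.79460 eV

Convert to wavelength using E = hc/λ with hc = 1239.84 eV·nm:
λ = hc/E = 1239.84 eV·nm / 10.79460 eV
λ = 114.86 nm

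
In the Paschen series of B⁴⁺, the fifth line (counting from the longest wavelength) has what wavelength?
38.1737 nm

The lines of a series are numbered from the longest wavelength (smallest ΔE) outward; the fifth line is the transition from n = n_f + 5 to n_f.
The Paschen series has all transitions ending at n_f = 3.

For B⁴⁺ (Z = 5), the fifth line (ε-line) is the jump from n = 8 to n = 3:
E_8 = -13.6057 × 5² / 8² = -5.314727 eV
E_3 = -13.6057 × 5² / 3² = -37.793611 eV
ΔE = E_8 - E_3 = 32.478884 eV

λ = hc/E = 1239.84 eV·nm / 32.478884 eV
λ = 38.1737 nm

This is the ε-line of the Paschen series in B⁴⁺.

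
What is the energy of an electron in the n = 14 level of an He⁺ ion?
-0.277667 eV

For hydrogen-like ions, the energy levels scale with Z²:
E_n = -13.6057 Z² / n² eV

For He⁺ (Z = 2) at n = 14:
E_14 = -13.6057 × 2² / 14²
E_14 = -13.6057 × 4 / 196
E_14 = -54.4228 / 196
E_14 = -0.277667 eV

The energy is 4 times more negative than hydrogen at the same n due to the stronger nuclear charge.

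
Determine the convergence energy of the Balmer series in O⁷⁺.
217.69 eV

The series limit corresponds to the transition from n = ∞ to n = 2.
This is the highest energy (shortest wavelength) transition in the Balmer series.

E_∞ = 0 eV
E_2 = -13.6057 × 8² / 2² = -217.69 eV

Energy at series limit:
ΔE = E_∞ - E_2 = 0 - (-217.69) = 217.69 eV

This energy equals the ionization energy from the n = 2 state of O⁷⁺.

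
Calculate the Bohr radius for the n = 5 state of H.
1.32294 nm (or 13.22943 Å)

The Bohr radius formula is:
r_n = n² a₀ / Z

where a₀ = 0.05291772 nm is the Bohr radius.

For H (Z = 1) at n = 5:
r_5 = 5² × 0.05291772 nm / 1
r_5 = 25 × 0.05291772 nm / 1
r_5 = 1.322943 nm / 1
r_5 = 1.32294 nm

The electron orbits at approximately 1.32294 nm from the nucleus.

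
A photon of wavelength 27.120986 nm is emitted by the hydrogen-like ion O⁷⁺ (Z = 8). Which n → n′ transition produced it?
n = 10 → n = 4

First, find the photon energy from the wavelength (hc = 1239.84 eV·nm):
E = hc/λ = 1239.84 eV·nm / 27.120986 nm = 45.715152 eV

The energy levels of O⁷⁺ satisfy E_n = -13.6057 × 8² / n² eV, so an emission n_i → n_f releases
ΔE = 13.6057 × 8² × (1/n_f² − 1/n_i²) eV.

Setting ΔE equal to the photon energy:
1/n_f² − 1/n_i² = 45.715152 / (13.6057 × 8²) = 0.052500000

Since 1/n_i² must be positive, we need 1/n_f² > 0.052500000, i.e. n_f ≤ 4. For each allowed n_f, solve n_i = (1/n_f² − 0.052500000)^(−1/2) and check whether it is a whole number:
  n_f = 1: 1/n_i² = 1.000000000 − 0.052500000 = 0.947500000 → n_i = 1.027  (not an integer) ✗
  n_f = 2: 1/n_i² = 0.250000000 − 0.052500000 = 0.197500000 → n_i = 2.250  (not an integer) ✗
  n_f = 3: 1/n_i² = 0.111111111 − 0.052500000 = 0.058611111 → n_i = 4.131  (not an integer) ✗
  n_f = 4: 1/n_i² = 0.062500000 − 0.052500000 = 0.010000000 → n_i = 10.000  → integer, n_i = 10 ✓

Only n_f = 4 gives an integer upper level, n_i = 10.

The transition is from n = 10 to n = 4 (emission).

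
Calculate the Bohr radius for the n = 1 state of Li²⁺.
0.0176 nm (or 0.1764 Å)

The Bohr radius formula is:
r_n = n² a₀ / Z

where a₀ = 0.0529177 nm is the Bohr radius.

For Li²⁺ (Z = 3) at n = 1:
r_1 = 1² × 0.0529177 nm / 3
r_1 = 1 × 0.0529177 nm / 3
r_1 = 0.05292 nm / 3
r_1 = 0.0176 nm

The electron orbits at approximately 0.0176 nm from the nucleus.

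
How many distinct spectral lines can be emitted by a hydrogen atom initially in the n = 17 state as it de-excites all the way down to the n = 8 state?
45

The electron can occupy levels n = 8, 9, ..., 17 during de-excitation — that is m = 17 - 8 + 1 = 10 distinct levels.

The number of distinct spectral lines equals the number of ways to choose 2 of these m levels (each pair gives one possible emission transition):

Number of lines = m(m-1)/2 = 10×9/2 = 45

These correspond to all possible transitions between the 10 levels:
17 → 16, 17 → 15, 17 → 14, 17 → 13, 17 → 12, 17 → 11, 17 → 10, 17 → 9...

Each transition produces a photon with a unique energy (and thus wavelength). This count does not depend on Z.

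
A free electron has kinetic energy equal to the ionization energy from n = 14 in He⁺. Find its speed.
3.13e+05 m/s (or 0.104248% of c)

The binding energy at n = 14 for He⁺ is:
E_14 = -13.6057 × 2²/14² = -0.27766735 eV
|E_14| = 0.27766735 eV

Convert to Joules:
KE = 0.27766735 eV × (1.602177 × 10⁻¹⁹ J/eV) = 4.4487e-20 J

Using KE = ½mv²:
v = √(2·KE/m_e)
v = √(2 × 4.4487e-20 J / 9.10938 × 10⁻³¹ kg)
v = 3.13e+05 m/s

This is approximately 0.104248% the speed of light.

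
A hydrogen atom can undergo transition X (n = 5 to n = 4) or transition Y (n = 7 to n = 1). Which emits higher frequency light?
7 → 1

Calculate the energy for each transition:

Transition 5 → 4:
ΔE₁ = |E_4 - E_5| = |-13.6057/4² - (-13.6057/5²)|
ΔE₁ = |-0.850356250 - (-0.544228000)| = 0.306128 eV

Transition 7 → 1:
ΔE₂ = |E_1 - E_7| = |-13.6057/1² - (-13.6057/7²)|
ΔE₂ = |-13.605700000 - (-0.277667347)| = 13.328033 eV

Since 13.328033 eV > 0.306128 eV, the transition 7 → 1 emits the more energetic photon.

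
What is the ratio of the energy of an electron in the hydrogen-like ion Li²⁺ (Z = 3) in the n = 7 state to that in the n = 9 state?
1.6531

Using E_n = -13.6057 Z² / n² eV with Z = 3:

E_7 = -13.6057 × 3² / 7² = -122.4513 / 49 = -2.4990061224 eV
E_9 = -13.6057 × 3² / 9² = -122.4513 / 81 = -1.5117444444 eV

The ratio is:
E_7/E_9 = (-2.4990061224) / (-1.5117444444)
E_7/E_9 = (-122.4513/49) / (-122.4513/81)
E_7/E_9 = 81/49
E_7/E_9 = 1.6531
(Note: the Z² factors cancel in the ratio.)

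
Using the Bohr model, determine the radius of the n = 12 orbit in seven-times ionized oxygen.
0.952519 nm (or 9.525190 Å)

The Bohr radius formula is:
r_n = n² a₀ / Z

where a₀ = 0.052917721 nm is the Bohr radius.

For O⁷⁺ (Z = 8) at n = 12:
r_12 = 12² × 0.052917721 nm / 8
r_12 = 144 × 0.052917721 nm / 8
r_12 = 7.6201518 nm / 8
r_12 = 0.952519 nm

The electron orbits at approximately 0.952519 nm from the nucleus.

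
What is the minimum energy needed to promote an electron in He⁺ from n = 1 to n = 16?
54.2102 eV

The energy levels of a hydrogen-like atom are E_n = -13.6057 Z² eV / n².

Energy at n = 1: E_1 = -13.6057 × 2² / 1² = -54.4228000 eV
Energy at n = 16: E_16 = -13.6057 × 2² / 16² = -0.2125891 eV

The excitation energy is the difference:
ΔE = E_16 - E_1
ΔE = -0.2125891 - (-54.4228000)
ΔE = 54.2102 eV

Since this is positive, energy must be absorbed (photon absorption).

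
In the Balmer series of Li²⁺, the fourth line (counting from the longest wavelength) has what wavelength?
45.56326 nm

The lines of a series are numbered from the longest wavelength (smallest ΔE) outward; the fourth line is the transition from n = n_f + 4 to n_f.
The Balmer series has all transitions ending at n_f = 2.

For Li²⁺ (Z = 3), the fourth line (δ-line) is the jump from n = 6 to n = 2:
E_6 = -13.6057 × 3² / 6² = -3.4014250 eV
E_2 = -13.6057 × 3² / 2² = -30.6128250 eV
ΔE = E_6 - E_2 = 27.2114000 eV

λ = hc/E = 1239.84 eV·nm / 27.2114000 eV
λ = 45.56326 nm

This is the δ-line of the Balmer series in Li²⁺.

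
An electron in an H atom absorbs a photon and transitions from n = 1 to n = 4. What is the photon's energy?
12.76 eV

The energy levels of a hydrogen-like atom are E_n = -13.6057 eV / n².

Energy at n = 1: E_1 = -13.6057 / 1² = -13.60570 eV
Energy at n = 4: E_4 = -13.6057 / 4² = -0.85036 eV

The excitation energy is the difference:
ΔE = E_4 - E_1
ΔE = -0.85036 - (-13.60570)
ΔE = 12.76 eV

Since this is positive, energy must be absorbed (photon absorption).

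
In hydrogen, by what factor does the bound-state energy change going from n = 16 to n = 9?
3.160

Using E_n = -13.6057 Z² / n² eV with Z = 1:

E_9 = -13.6057 / 9² = -13.6057 / 81 = -0.167971605 eV
E_16 = -13.6057 / 16² = -13.6057 / 256 = -0.053147266 eV

The ratio is:
E_9/E_16 = (-0.167971605) / (-0.053147266)
E_9/E_16 = (-13.6057/81) / (-13.6057/256)
E_9/E_16 = 256/81
E_9/E_16 = 3.160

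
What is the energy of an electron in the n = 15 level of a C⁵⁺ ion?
-2.176912 eV

For hydrogen-like ions, the energy levels scale with Z²:
E_n = -13.6057 Z² / n² eV

For C⁵⁺ (Z = 6) at n = 15:
E_15 = -13.6057 × 6² / 15²
E_15 = -13.6057 × 36 / 225
E_15 = -489.8052 / 225
E_15 = -2.176912 eV

The energy is 36 times more negative than hydrogen at the same n due to the stronger nuclear charge.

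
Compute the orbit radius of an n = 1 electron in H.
0.0529 nm (or 0.5292 Å)

The Bohr radius formula is:
r_n = n² a₀ / Z

where a₀ = 0.0529177 nm is the Bohr radius.

For H (Z = 1) at n = 1:
r_1 = 1² × 0.0529177 nm / 1
r_1 = 1 × 0.0529177 nm / 1
r_1 = 0.05292 nm / 1
r_1 = 0.0529 nm

The electron orbits at approximately 0.0529 nm from the nucleus.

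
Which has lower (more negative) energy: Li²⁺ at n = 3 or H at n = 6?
Li²⁺ at n = 3 (E = -13.606 eV)

Using E_n = -13.6057 Z² / n² eV:

Li²⁺ (Z = 3) at n = 3:
E = -13.6057 × 3² / 3² = -13.6057 × 9 / 9 = -13.605700 eV

H (Z = 1) at n = 6:
E = -13.6057 × 1² / 6² = -13.6057 × 1 / 36 = -0.377936 eV

Since -13.605700 eV < -0.377936 eV,
Li²⁺ at n = 3 is more tightly bound (requires more energy to ionize).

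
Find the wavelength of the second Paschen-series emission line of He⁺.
320.3666 nm

The lines of a series are numbered from the longest wavelength (smallest ΔE) outward; the second line is the transition from n = n_f + 2 to n_f.
The Paschen series has all transitions ending at n_f = 3.

For He⁺ (Z = 2), the second line (β-line) is the jump from n = 5 to n = 3:
E_5 = -13.6057 × 2² / 5² = -2.17691200 eV
E_3 = -13.6057 × 2² / 3² = -6.04697778 eV
ΔE = E_5 - E_3 = 3.87006578 eV

λ = hc/E = 1239.84 eV·nm / 3.87006578 eV
λ = 320.3666 nm

This is the β-line of the Paschen series in He⁺.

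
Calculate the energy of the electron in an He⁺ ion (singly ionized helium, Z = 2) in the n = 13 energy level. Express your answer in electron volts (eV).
-0.322 eV

The energy levels of a hydrogen-like atom are given by:
E_n = -13.6057 Z² / n² eV  (with Z = 2 for He⁺)

For n = 13:
E_13 = -13.6057 × 2² / 13²
E_13 = -13.6057 × 4 / 169
E_13 = -0.322 eV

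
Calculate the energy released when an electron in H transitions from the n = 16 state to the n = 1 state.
13.55 eV

The energy levels are E_n = -13.6057 eV / n².

Energy at n = 16: E_16 = -13.6057 / 16² = -0.05315 eV
Energy at n = 1: E_1 = -13.6057 / 1² = -13.60570 eV

For emission (electron falling to lower state), the photon energy is:
E_photon = E_16 - E_1 = |-0.05315 - (-13.60570)|
E_photon = 13.55 eV

This energy is carried away by the emitted photon.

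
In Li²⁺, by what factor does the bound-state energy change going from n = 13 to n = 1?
169.00

Using E_n = -13.6057 Z² / n² eV with Z = 3:

E_1 = -13.6057 × 3² / 1² = -122.4513 / 1 = -122.45130000 eV
E_13 = -13.6057 × 3² / 13² = -122.4513 / 169 = -0.72456391 eV

The ratio is:
E_1/E_13 = (-122.45130000) / (-0.72456391)
E_1/E_13 = (-122.4513/1) / (-122.4513/169)
E_1/E_13 = 169/1
E_1/E_13 = 169.00
(Note: the Z² factors cancel in the ratio.)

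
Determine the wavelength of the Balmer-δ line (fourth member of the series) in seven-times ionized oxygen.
6.41 nm

The lines of a series are numbered from the longest wavelength (smallest ΔE) outward; the fourth line is the transition from n = n_f + 4 to n_f.
The Balmer series has all transitions ending at n_f = 2.

For O⁷⁺ (Z = 8), the fourth line (δ-line) is the jump from n = 6 to n = 2:
E_6 = -13.6057 × 8² / 6² = -24.1879 eV
E_2 = -13.6057 × 8² / 2² = -217.6912 eV
ΔE = E_6 - E_2 = 193.5033 eV

λ = hc/E = 1239.84 eV·nm / 193.5033 eV
λ = 6.41 nm

This is the δ-line of the Balmer series in O⁷⁺.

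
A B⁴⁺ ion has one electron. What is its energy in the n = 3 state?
-37.79361 eV

For hydrogen-like ions, the energy levels scale with Z²:
E_n = -13.6057 Z² / n² eV

For B⁴⁺ (Z = 5) at n = 3:
E_3 = -13.6057 × 5² / 3²
E_3 = -13.6057 × 25 / 9
E_3 = -340.1425 / 9
E_3 = -37.79361 eV

The energy is 25 times more negative than hydrogen at the same n due to the stronger nuclear charge.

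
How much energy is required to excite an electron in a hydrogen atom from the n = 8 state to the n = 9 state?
0.04462 eV

The energy levels of a hydrogen-like atom are E_n = -13.6057 eV / n².

Energy at n = 8: E_8 = -13.6057 / 8² = -0.21258906 eV
Energy at n = 9: E_9 = -13.6057 / 9² = -0.16797160 eV

The excitation energy is the difference:
ΔE = E_9 - E_8
ΔE = -0.16797160 - (-0.21258906)
ΔE = 0.04462 eV

Since this is positive, energy must be absorbed (photon absorption).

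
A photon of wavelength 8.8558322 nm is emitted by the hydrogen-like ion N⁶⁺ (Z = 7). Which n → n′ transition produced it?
n = 5 → n = 2

First, find the photon energy from the wavelength (hc = 1239.84 eV·nm):
E = hc/λ = 1239.84 eV·nm / 8.8558322 nm = 140.00265 eV

The energy levels of N⁶⁺ satisfy E_n = -13.6057 × 7² / n² eV, so an emission n_i → n_f releases
ΔE = 13.6057 × 7² × (1/n_f² − 1/n_i²) eV.

Setting ΔE equal to the photon energy:
1/n_f² − 1/n_i² = 140.00265 / (13.6057 × 7²) = 0.21000000

Since 1/n_i² must be positive, we need 1/n_f² > 0.21000000, i.e. n_f ≤ 2. For each allowed n_f, solve n_i = (1/n_f² − 0.21000000)^(−1/2) and check whether it is a whole number:
  n_f = 1: 1/n_i² = 1.00000000 − 0.21000000 = 0.79000000 → n_i = 1.125  (not an integer) ✗
  n_f = 2: 1/n_i² = 0.25000000 − 0.21000000 = 0.04000000 → n_i = 5.000  → integer, n_i = 5 ✓

Only n_f = 2 gives an integer upper level, n_i = 5.

The transition is from n = 5 to n = 2 (emission).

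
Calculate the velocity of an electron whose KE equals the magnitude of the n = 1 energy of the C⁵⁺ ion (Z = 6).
1.31e+07 m/s (or 4.37840% of c)

The binding energy at n = 1 for C⁵⁺ is:
E_1 = -13.6057 × 6²/1² = -489.8052000 eV
|E_1| = 489.8052000 eV

Convert to Joules:
KE = 489.8052000 eV × (1.602177 × 10⁻¹⁹ J/eV) = 7.8475e-17 J

Using KE = ½mv²:
v = √(2·KE/m_e)
v = √(2 × 7.8475e-17 J / 9.10938 × 10⁻³¹ kg)
v = 1.31e+07 m/s

This is approximately 4.37840% the speed of light.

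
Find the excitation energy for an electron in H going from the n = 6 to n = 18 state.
0.34 eV

The energy levels of a hydrogen-like atom are E_n = -13.6057 eV / n².

Energy at n = 6: E_6 = -13.6057 / 6² = -0.37794 eV
Energy at n = 18: E_18 = -13.6057 / 18² = -0.04199 eV

The excitation energy is the difference:
ΔE = E_18 - E_6
ΔE = -0.04199 - (-0.37794)
ΔE = 0.34 eV

Since this is positive, energy must be absorbed (photon absorption).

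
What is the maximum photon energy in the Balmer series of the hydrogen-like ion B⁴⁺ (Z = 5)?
85.03563 eV

The series limit corresponds to the transition from n = ∞ to n = 2.
This is the highest energy (shortest wavelength) transition in the Balmer series.

E_∞ = 0 eV
E_2 = -13.6057 × 5² / 2² = -85.03563 eV

Energy at series limit:
ΔE = E_∞ - E_2 = 0 - (-85.03563) = 85.03563 eV

This energy equals the ionization energy from the n = 2 state of B⁴⁺.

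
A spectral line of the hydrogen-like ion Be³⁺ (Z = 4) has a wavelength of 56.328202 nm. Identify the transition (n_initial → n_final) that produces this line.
n = 10 → n = 3

First, find the photon energy from the wavelength (hc = 1239.84 eV·nm):
E = hc/λ = 1239.84 eV·nm / 56.328202 nm = 22.010999 eV

The energy levels of Be³⁺ satisfy E_n = -13.6057 × 4² / n² eV, so an emission n_i → n_f releases
ΔE = 13.6057 × 4² × (1/n_f² − 1/n_i²) eV.

Setting ΔE equal to the photon energy:
1/n_f² − 1/n_i² = 22.010999 / (13.6057 × 4²) = 0.10111111

Since 1/n_i² must be positive, we need 1/n_f² > 0.10111111, i.e. n_f ≤ 3. For each allowed n_f, solve n_i = (1/n_f² − 0.10111111)^(−1/2) and check whether it is a whole number:
  n_f = 1: 1/n_i² = 1.00000000 − 0.10111111 = 0.89888889 → n_i = 1.055  (not an integer) ✗
  n_f = 2: 1/n_i² = 0.25000000 − 0.10111111 = 0.14888889 → n_i = 2.592  (not an integer) ✗
  n_f = 3: 1/n_i² = 0.11111111 − 0.10111111 = 0.01000000 → n_i = 10.000  → integer, n_i = 10 ✓

Only n_f = 3 gives an integer upper level, n_i = 10.

The transition is from n = 10 to n = 3 (emission).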